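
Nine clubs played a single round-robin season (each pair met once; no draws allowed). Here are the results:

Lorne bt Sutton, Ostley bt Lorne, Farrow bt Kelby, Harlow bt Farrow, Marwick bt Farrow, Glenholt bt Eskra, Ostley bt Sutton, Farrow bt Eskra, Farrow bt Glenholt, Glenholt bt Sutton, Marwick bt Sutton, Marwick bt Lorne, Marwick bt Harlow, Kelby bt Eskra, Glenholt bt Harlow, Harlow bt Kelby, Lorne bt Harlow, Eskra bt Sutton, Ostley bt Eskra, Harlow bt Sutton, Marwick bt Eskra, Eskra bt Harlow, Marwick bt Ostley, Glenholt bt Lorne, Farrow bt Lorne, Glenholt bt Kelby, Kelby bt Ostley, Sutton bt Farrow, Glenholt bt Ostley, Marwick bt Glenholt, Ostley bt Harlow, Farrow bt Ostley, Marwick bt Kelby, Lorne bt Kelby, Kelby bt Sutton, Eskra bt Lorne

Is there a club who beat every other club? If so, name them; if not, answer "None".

Marwick

Marwick has 8 wins out of 8 opponents — a perfect record.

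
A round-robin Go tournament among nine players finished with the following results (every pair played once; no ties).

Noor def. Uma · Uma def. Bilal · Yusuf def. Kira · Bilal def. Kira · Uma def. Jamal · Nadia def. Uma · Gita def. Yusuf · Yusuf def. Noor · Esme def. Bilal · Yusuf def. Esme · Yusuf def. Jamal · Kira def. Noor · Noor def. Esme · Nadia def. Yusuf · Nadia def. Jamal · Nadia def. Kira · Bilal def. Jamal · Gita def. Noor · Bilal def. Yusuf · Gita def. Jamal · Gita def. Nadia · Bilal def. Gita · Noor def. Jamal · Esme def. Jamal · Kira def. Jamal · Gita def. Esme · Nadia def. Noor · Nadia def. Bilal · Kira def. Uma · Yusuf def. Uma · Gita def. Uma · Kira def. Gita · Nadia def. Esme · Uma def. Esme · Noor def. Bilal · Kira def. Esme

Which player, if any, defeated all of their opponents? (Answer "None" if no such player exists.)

None

Highest win total is Nadia with 7 (out of 8 possible).
Nadia lost to Gita, so no player went undefeated.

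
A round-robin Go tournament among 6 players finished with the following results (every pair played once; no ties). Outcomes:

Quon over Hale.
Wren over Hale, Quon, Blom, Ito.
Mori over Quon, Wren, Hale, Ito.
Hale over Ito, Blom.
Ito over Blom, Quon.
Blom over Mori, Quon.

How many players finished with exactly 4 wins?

2

Win totals: Hale 2, Mori 4, Ito 2, Quon 1, Wren 4, Blom 2.
Exactly 4: Mori, Wren — 2 players.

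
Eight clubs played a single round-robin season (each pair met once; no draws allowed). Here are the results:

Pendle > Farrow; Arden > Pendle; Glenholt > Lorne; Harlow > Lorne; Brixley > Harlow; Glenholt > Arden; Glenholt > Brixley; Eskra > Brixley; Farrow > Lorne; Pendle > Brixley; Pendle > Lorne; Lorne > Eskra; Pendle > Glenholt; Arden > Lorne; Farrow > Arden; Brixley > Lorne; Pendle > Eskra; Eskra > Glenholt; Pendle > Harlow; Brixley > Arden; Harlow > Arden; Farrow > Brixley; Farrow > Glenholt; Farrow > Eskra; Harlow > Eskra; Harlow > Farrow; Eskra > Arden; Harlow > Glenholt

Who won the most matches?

Win totals: Glenholt 3, Pendle 6, Brixley 3, Arden 2, Eskra 3, Harlow 5, Farrow 5, Lorne 1.
Pendle leads with 6 wins (next highest: 5).

Pendle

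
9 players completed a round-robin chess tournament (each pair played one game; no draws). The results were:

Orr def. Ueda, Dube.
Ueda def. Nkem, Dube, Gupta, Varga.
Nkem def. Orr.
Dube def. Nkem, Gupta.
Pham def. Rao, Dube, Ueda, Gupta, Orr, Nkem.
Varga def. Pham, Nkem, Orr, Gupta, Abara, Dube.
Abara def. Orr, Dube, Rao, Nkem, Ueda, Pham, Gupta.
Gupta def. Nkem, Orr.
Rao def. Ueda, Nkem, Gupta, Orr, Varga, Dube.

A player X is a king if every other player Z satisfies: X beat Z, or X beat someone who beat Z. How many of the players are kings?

3

Rao reaches everyone (king).
Varga reaches everyone (king).
Ueda cannot reach Rao in two steps.
Abara reaches everyone (king).
Gupta cannot reach Rao, Varga, Abara, Pham in two steps.
Orr cannot reach Rao, Abara, Pham in two steps.
Nkem cannot reach Rao, Varga, Abara, Gupta, Pham in two steps.
Pham cannot reach Abara in two steps.
Dube cannot reach Rao, Varga, Ueda, Abara, Pham in two steps.
Kings: Rao, Varga, Abara — 3.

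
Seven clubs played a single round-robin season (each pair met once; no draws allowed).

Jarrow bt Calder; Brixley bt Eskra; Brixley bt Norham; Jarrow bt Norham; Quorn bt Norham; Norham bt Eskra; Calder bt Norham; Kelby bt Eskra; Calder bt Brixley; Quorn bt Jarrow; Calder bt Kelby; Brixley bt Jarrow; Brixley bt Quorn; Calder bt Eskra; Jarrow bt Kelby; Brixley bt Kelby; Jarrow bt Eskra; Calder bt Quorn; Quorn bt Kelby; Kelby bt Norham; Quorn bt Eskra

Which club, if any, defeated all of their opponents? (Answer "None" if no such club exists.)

None

Highest win total is Calder with 5 (out of 6 possible).
Calder lost to Jarrow, so no club went undefeated.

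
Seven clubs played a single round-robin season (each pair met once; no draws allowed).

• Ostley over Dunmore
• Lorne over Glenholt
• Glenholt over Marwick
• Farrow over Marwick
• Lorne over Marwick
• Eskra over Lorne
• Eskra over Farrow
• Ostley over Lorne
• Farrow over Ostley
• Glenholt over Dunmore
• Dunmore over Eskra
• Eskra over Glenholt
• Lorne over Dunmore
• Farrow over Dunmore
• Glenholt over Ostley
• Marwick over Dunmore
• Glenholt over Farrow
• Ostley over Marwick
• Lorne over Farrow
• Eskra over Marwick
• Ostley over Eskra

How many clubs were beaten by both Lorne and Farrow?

2

Lorne beat: Glenholt, Marwick, Dunmore, Farrow.
Farrow beat: Marwick, Ostley, Dunmore.
Both beat: Marwick, Dunmore — 2.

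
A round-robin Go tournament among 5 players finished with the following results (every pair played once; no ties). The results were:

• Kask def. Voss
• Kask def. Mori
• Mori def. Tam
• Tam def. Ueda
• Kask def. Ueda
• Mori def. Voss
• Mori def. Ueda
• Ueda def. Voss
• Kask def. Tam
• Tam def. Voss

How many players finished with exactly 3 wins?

1

Win totals: Mori 3, Tam 2, Ueda 1, Kask 4, Voss 0.
Exactly 3: Mori — 1 player.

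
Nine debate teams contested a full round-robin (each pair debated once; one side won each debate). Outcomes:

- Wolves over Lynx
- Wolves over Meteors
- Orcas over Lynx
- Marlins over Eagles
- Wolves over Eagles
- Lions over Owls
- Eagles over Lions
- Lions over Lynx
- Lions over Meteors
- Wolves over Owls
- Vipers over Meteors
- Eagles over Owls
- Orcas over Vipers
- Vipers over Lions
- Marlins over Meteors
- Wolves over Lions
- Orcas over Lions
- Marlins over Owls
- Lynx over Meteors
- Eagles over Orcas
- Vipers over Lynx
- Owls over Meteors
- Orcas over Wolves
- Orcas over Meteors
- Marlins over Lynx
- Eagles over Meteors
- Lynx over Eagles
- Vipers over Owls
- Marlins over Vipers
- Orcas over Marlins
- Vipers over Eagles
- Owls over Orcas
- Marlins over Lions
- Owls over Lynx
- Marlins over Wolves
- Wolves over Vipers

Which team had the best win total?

Marlins

Win totals: Lions 3, Owls 3, Wolves 6, Lynx 2, Marlins 7, Eagles 4, Orcas 6, Meteors 0, Vipers 5.
Marlins leads with 7 wins (next highest: 6).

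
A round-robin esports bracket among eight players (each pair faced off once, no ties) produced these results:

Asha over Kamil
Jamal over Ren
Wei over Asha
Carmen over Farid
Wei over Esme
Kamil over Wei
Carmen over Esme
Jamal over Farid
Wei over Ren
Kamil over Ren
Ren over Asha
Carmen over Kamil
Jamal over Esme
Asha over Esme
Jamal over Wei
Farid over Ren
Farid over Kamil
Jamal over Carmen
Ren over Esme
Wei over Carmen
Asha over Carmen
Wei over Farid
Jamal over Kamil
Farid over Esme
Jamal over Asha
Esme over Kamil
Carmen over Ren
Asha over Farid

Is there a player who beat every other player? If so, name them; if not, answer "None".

Jamal has 7 wins out of 7 opponents — a perfect record.

Jamal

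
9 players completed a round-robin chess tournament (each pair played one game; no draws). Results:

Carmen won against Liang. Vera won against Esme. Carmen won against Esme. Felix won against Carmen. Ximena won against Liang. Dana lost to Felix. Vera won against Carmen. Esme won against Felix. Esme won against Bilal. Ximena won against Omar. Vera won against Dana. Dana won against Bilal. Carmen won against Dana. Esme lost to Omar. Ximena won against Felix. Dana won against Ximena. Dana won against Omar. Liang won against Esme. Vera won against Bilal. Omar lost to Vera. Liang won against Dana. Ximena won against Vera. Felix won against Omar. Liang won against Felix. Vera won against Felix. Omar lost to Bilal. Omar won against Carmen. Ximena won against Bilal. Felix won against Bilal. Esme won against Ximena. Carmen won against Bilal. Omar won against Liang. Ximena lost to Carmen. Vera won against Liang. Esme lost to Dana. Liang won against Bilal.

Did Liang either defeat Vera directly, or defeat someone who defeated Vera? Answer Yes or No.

No

Liang did not beat Vera directly.
Liang beat Dana, Bilal, Felix, Esme, but each of them lost to Vera. No two-step path.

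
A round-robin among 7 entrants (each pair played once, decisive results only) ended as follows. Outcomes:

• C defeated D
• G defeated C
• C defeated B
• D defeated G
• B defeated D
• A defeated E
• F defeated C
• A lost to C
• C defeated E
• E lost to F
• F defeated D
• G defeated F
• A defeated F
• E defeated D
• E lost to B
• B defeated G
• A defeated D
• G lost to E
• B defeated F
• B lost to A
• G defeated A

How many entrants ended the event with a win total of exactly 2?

1

Win totals: A 4, B 4, C 4, D 1, E 2, F 3, G 3.
Exactly 2: E — 1 entrant.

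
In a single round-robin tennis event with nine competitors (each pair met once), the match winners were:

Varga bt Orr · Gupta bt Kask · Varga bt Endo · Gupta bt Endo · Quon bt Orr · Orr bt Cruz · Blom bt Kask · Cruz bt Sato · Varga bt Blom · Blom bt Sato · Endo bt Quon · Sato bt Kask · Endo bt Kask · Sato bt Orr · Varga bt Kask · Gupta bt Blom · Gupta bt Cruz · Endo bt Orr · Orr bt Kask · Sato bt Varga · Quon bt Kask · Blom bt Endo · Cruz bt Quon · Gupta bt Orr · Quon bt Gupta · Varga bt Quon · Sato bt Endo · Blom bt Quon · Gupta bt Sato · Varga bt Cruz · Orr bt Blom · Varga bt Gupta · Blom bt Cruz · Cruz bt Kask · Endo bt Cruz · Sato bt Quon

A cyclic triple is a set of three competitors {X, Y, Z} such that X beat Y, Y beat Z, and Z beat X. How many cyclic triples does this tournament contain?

Win totals: Cruz 3, Quon 3, Orr 3, Gupta 6, Kask 0, Endo 4, Sato 5, Varga 7, Blom 5.
A competitor with w wins dominates both others in C(w,2) triples; summing gives 3 + 3 + 3 + 15 + 0 + 6 + 10 + 21 + 10 = 71 transitive triples.
Total triples C(9,3) = 84, so cyclic triples = 84 − 71 = 13.

13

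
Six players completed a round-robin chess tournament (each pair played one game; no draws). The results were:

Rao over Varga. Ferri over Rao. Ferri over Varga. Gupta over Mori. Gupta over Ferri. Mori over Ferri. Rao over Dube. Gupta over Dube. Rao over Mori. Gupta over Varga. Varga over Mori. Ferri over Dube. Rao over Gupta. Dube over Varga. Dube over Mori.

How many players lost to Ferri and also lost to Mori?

Ferri beat: Dube, Varga, Rao.
Mori beat: Ferri.
No one was beaten by both.

0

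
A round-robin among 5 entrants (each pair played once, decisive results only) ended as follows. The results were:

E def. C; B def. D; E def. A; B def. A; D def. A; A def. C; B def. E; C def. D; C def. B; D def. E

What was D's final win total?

D's results: beat A, E; lost to B, C.
That is 2 wins.

2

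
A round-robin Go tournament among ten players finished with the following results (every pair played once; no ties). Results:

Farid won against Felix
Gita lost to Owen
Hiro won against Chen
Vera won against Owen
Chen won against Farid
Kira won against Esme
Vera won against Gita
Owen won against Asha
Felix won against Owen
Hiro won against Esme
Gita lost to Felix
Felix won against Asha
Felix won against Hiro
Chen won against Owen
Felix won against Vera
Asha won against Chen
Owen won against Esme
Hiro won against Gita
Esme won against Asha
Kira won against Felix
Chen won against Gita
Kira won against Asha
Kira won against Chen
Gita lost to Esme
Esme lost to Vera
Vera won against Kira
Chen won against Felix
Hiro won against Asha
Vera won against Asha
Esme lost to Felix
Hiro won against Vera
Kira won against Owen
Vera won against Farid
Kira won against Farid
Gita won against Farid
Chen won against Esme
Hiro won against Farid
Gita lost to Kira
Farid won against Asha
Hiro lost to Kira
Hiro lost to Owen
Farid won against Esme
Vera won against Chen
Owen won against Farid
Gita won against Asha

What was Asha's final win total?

Asha's results: beat Chen; lost to Esme, Farid, Gita, Owen, Felix, Vera, Hiro, Kira.
That is 1 win.

1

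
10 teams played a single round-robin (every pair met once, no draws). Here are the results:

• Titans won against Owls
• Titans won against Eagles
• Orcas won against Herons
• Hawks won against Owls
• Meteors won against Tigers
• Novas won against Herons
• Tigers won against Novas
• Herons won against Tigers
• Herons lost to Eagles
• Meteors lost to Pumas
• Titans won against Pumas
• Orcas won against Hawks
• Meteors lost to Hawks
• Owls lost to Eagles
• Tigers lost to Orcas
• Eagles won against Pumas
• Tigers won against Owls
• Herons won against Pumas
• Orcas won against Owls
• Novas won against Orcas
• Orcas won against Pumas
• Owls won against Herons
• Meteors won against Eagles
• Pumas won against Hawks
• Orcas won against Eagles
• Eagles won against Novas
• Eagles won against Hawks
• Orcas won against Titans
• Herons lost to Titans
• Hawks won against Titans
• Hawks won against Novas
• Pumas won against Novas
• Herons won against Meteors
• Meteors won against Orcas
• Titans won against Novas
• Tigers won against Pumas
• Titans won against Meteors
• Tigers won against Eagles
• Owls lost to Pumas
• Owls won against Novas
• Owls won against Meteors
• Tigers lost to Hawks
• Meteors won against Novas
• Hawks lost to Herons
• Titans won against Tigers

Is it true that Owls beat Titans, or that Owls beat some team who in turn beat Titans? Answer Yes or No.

Owls did not beat Titans directly.
Owls beat Herons, Novas, Meteors, but each of them lost to Titans. No two-step path.

No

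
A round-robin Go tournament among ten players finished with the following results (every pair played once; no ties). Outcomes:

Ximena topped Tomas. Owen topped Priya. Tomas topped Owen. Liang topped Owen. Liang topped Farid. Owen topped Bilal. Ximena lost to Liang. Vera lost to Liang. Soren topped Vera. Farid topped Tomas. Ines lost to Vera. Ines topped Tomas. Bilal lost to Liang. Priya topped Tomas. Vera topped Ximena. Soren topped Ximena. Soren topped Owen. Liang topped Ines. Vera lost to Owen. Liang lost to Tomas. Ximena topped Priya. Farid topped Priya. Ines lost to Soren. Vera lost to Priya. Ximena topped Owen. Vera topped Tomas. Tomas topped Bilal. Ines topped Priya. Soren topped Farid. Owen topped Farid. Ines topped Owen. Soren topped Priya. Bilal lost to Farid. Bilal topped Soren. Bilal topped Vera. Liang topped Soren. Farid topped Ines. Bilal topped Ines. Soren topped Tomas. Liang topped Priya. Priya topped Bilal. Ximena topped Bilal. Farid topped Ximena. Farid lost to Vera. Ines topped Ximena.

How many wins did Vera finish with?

Vera's results: beat Farid, Ines, Tomas, Ximena; lost to Priya, Soren, Owen, Liang, Bilal.
That is 4 wins.

4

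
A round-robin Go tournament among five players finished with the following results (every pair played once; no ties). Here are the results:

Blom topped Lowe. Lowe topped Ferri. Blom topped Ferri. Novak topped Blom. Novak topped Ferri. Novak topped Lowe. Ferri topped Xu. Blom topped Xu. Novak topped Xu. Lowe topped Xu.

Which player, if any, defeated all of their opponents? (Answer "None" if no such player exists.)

Novak

Novak has 4 wins out of 4 opponents — a perfect record.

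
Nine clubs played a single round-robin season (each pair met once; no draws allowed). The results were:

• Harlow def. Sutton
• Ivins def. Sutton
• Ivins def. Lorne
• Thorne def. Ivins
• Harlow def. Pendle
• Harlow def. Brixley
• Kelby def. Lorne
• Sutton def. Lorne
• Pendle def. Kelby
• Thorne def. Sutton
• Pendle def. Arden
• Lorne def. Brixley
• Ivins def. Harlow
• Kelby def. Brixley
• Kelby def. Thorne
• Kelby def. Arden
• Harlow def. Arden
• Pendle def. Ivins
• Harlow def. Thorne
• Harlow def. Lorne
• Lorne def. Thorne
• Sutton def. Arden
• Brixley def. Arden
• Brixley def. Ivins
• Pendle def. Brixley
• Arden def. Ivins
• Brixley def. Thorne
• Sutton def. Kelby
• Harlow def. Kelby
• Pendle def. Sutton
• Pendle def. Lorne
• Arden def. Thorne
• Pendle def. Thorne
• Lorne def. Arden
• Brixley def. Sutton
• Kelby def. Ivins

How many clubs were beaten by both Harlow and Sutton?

Harlow beat: Arden, Pendle, Sutton, Kelby, Thorne, Lorne, Brixley.
Sutton beat: Arden, Kelby, Lorne.
Both beat: Arden, Kelby, Lorne — 3.

3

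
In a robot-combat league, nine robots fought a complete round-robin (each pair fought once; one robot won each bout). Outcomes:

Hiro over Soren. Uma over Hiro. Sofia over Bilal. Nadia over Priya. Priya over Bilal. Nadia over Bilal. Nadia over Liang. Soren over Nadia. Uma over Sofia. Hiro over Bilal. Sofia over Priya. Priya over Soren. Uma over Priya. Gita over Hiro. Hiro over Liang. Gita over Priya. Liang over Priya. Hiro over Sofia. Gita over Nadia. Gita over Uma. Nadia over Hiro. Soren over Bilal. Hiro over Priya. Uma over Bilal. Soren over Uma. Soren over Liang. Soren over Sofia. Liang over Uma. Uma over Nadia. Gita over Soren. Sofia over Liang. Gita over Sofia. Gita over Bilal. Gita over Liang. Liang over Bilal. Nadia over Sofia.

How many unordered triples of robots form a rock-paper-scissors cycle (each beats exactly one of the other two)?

Win totals: Uma 5, Bilal 0, Hiro 5, Sofia 3, Soren 5, Nadia 5, Liang 3, Priya 2, Gita 8.
A robot with w wins dominates both others in C(w,2) triples; summing gives 10 + 0 + 10 + 3 + 10 + 10 + 3 + 1 + 28 = 75 transitive triples.
Total triples C(9,3) = 84, so cyclic triples = 84 − 75 = 9.

9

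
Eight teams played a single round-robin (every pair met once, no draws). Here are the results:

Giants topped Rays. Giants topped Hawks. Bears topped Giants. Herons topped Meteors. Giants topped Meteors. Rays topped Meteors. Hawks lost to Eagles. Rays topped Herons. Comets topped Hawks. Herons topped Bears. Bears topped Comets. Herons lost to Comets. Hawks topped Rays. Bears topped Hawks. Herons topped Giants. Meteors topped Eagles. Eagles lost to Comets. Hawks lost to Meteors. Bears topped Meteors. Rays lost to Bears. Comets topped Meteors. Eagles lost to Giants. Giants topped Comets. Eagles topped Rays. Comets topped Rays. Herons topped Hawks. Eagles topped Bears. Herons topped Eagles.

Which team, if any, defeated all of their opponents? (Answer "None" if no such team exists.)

None

Highest win total is Herons with 5 (out of 7 possible).
Herons lost to Comets, Rays, so no team went undefeated.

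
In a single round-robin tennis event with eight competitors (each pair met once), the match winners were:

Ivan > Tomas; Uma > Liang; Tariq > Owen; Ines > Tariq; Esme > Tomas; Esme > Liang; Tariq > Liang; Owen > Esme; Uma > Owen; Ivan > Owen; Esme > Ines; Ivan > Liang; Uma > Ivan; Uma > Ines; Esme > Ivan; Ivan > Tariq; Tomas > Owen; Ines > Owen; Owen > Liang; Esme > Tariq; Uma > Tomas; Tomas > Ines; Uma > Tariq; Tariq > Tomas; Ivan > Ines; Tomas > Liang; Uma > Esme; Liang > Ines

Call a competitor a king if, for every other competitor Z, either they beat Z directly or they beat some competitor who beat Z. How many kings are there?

1

Tariq cannot reach Ivan, Uma in two steps.
Ines cannot reach Ivan, Uma in two steps.
Ivan cannot reach Uma in two steps.
Uma reaches everyone (king).
Liang cannot reach Ivan, Uma, Esme, Tomas in two steps.
Esme cannot reach Uma in two steps.
Tomas cannot reach Ivan, Uma in two steps.
Owen cannot reach Uma in two steps.
Kings: Uma — 1.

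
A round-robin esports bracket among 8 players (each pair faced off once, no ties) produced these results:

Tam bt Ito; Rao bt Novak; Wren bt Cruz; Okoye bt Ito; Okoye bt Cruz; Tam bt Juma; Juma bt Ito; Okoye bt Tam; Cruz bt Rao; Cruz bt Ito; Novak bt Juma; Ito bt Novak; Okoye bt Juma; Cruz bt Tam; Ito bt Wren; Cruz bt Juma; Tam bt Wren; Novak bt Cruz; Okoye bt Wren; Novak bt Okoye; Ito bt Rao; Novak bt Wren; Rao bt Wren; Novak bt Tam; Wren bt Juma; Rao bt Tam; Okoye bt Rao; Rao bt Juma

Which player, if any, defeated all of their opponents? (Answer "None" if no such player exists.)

Highest win total is Okoye with 6 (out of 7 possible).
Okoye lost to Novak, so no player went undefeated.

None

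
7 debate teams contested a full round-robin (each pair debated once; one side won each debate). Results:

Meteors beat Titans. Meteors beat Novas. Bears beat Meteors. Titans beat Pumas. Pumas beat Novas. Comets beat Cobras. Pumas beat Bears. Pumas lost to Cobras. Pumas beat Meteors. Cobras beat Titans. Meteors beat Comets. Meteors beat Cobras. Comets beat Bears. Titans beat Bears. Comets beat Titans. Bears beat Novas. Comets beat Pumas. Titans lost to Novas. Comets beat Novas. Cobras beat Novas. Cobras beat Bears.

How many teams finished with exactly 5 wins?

1

Win totals: Meteors 4, Novas 1, Pumas 3, Comets 5, Cobras 4, Bears 2, Titans 2.
Exactly 5: Comets — 1 team.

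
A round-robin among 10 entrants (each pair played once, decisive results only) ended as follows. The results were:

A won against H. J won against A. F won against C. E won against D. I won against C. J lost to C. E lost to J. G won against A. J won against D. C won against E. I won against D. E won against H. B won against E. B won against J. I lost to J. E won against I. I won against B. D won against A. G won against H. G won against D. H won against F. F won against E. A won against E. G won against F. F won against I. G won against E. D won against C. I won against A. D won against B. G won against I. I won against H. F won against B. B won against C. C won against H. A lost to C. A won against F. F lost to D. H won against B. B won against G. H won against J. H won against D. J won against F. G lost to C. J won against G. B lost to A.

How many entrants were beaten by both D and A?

2

D beat: A, B, C, F.
A beat: B, E, F, H.
Both beat: B, F — 2.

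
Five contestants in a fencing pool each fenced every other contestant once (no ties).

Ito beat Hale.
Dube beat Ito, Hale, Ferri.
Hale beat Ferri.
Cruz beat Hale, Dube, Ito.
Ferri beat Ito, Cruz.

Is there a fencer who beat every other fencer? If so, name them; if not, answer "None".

None

Highest win total is Dube with 3 (out of 4 possible).
Dube lost to Cruz, so no fencer went undefeated.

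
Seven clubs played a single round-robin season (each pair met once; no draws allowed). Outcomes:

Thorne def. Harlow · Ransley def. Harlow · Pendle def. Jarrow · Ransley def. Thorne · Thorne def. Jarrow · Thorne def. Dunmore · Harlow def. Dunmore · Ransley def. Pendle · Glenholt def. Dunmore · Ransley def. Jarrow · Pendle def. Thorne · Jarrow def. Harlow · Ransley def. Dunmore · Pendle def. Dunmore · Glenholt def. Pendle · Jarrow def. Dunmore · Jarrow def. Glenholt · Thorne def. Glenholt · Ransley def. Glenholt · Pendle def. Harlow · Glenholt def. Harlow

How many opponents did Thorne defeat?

Thorne's results: beat Jarrow, Harlow, Glenholt, Dunmore; lost to Pendle, Ransley.
That is 4 wins.

4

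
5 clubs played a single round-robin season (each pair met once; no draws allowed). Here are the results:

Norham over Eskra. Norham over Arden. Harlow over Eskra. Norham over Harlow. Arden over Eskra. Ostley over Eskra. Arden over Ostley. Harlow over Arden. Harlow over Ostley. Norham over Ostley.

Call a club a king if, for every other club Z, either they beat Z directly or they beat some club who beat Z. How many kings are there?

Norham reaches everyone (king).
Harlow cannot reach Norham in two steps.
Arden cannot reach Norham, Harlow in two steps.
Eskra cannot reach Norham, Harlow, Arden, Ostley in two steps.
Ostley cannot reach Norham, Harlow, Arden in two steps.
Kings: Norham — 1.

1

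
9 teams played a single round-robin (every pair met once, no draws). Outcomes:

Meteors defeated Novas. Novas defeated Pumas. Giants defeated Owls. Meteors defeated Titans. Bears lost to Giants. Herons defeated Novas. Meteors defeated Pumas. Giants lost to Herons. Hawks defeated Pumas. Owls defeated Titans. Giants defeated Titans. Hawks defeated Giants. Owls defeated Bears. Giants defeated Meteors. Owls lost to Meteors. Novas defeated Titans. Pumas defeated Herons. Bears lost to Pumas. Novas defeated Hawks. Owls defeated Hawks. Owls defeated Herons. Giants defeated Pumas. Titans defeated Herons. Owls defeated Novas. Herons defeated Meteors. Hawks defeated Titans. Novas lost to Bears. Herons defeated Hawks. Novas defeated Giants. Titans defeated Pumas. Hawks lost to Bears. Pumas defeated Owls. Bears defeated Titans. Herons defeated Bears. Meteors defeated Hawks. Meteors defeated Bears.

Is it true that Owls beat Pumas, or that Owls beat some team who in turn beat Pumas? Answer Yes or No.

Owls did not beat Pumas directly.
Owls beat Bears, Novas, Titans, Herons, Hawks. Of those, Novas beat Pumas.

Yes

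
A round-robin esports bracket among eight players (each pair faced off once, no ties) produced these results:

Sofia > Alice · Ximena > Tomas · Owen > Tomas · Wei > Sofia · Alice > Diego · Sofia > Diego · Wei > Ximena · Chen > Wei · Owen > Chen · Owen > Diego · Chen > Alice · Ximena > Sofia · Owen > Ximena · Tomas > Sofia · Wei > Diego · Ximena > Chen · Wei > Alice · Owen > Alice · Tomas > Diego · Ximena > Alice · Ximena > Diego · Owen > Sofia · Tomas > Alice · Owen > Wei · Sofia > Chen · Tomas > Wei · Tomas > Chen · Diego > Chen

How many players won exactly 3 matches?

Win totals: Diego 1, Chen 2, Sofia 3, Ximena 5, Owen 7, Alice 1, Wei 4, Tomas 5.
Exactly 3: Sofia — 1 player.

1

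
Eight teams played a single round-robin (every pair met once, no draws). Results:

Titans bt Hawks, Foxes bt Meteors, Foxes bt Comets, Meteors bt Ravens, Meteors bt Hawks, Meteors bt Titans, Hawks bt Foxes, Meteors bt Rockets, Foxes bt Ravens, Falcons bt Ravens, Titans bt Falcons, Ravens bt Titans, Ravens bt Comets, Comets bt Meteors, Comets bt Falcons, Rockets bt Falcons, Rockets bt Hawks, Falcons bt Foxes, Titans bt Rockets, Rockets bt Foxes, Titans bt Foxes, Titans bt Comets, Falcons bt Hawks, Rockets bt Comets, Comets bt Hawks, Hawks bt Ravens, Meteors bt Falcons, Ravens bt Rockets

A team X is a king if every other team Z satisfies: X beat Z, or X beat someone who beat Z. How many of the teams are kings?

6

Comets reaches everyone (king).
Ravens reaches everyone (king).
Titans reaches everyone (king).
Hawks cannot reach Falcons in two steps.
Falcons reaches everyone (king).
Meteors reaches everyone (king).
Foxes reaches everyone (king).
Rockets cannot reach Titans in two steps.
Kings: Comets, Ravens, Titans, Falcons, Meteors, Foxes — 6.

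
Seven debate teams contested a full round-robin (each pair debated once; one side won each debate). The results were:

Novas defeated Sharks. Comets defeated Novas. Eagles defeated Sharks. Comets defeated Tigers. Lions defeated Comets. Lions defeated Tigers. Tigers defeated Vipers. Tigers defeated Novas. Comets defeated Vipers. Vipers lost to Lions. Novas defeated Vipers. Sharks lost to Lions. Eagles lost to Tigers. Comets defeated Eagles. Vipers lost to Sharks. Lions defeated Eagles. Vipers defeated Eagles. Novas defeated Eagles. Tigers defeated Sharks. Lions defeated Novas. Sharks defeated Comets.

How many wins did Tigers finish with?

Tigers' results: beat Novas, Sharks, Eagles, Vipers; lost to Lions, Comets.
That is 4 wins.

4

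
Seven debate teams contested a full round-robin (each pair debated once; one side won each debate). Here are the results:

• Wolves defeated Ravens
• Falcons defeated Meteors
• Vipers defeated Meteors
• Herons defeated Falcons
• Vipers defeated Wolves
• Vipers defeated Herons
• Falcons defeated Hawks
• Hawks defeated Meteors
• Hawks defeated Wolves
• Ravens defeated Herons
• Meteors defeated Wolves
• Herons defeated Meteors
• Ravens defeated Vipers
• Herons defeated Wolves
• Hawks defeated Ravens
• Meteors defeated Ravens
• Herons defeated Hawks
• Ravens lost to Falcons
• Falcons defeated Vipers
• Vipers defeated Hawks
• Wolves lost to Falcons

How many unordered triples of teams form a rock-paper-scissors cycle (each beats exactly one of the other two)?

Win totals: Ravens 2, Hawks 3, Vipers 4, Falcons 5, Herons 4, Meteors 2, Wolves 1.
A team with w wins dominates both others in C(w,2) triples; summing gives 1 + 3 + 6 + 10 + 6 + 1 + 0 = 27 transitive triples.
Total triples C(7,3) = 35, so cyclic triples = 35 − 27 = 8.

8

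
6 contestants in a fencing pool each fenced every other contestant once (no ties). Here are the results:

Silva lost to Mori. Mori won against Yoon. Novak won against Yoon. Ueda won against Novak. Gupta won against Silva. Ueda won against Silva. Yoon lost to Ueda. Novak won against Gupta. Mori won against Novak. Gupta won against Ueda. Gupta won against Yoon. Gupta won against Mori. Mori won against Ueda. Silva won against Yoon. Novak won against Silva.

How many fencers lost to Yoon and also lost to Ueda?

0

Yoon beat: no one.
Ueda beat: Silva, Novak, Yoon.
No one was beaten by both.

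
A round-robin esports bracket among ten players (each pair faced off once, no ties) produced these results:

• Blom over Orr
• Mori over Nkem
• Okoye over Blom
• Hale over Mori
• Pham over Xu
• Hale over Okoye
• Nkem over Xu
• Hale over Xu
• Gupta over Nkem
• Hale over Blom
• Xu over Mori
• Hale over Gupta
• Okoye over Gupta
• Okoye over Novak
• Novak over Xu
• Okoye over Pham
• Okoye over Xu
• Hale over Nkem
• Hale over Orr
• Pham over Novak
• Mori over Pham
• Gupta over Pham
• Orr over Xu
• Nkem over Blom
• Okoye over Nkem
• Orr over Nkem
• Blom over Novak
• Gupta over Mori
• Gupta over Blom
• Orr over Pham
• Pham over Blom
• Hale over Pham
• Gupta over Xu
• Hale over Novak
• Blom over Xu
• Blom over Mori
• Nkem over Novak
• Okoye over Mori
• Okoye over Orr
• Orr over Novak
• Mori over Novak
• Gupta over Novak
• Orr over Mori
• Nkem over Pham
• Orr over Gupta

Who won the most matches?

Hale

Win totals: Novak 1, Hale 9, Orr 6, Mori 3, Nkem 4, Pham 3, Okoye 8, Gupta 6, Xu 1, Blom 4.
Hale leads with 9 wins (next highest: 8).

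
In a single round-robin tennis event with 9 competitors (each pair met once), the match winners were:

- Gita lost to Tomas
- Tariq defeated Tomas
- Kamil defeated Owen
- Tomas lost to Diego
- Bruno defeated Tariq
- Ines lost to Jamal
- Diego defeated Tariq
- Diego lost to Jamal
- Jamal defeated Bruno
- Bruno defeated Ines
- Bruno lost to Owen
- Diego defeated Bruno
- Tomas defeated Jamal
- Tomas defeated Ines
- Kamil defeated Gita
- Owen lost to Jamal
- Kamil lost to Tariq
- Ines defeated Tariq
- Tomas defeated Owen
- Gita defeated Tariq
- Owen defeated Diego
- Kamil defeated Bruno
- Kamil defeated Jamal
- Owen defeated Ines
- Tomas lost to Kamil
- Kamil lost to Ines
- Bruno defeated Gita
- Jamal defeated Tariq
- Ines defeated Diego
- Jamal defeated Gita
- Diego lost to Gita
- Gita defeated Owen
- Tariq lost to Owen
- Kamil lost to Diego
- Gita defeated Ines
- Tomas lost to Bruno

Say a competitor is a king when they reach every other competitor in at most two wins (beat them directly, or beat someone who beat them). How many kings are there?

Bruno reaches everyone (king).
Ines reaches everyone (king).
Gita cannot reach Jamal in two steps.
Owen cannot reach Jamal in two steps.
Tariq cannot reach Diego in two steps.
Jamal reaches everyone (king).
Tomas reaches everyone (king).
Kamil reaches everyone (king).
Diego reaches everyone (king).
Kings: Bruno, Ines, Jamal, Tomas, Kamil, Diego — 6.

6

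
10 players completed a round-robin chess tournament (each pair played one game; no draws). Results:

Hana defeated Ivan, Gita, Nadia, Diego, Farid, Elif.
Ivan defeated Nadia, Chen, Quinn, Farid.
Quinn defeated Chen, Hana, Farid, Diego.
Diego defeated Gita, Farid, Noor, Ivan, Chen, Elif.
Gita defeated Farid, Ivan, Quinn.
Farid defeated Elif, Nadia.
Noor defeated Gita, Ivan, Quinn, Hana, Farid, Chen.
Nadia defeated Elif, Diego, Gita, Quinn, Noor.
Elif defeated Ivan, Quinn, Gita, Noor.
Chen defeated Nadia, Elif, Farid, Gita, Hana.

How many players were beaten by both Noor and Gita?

3

Noor beat: Quinn, Chen, Hana, Farid, Gita, Ivan.
Gita beat: Quinn, Farid, Ivan.
Both beat: Quinn, Farid, Ivan — 3.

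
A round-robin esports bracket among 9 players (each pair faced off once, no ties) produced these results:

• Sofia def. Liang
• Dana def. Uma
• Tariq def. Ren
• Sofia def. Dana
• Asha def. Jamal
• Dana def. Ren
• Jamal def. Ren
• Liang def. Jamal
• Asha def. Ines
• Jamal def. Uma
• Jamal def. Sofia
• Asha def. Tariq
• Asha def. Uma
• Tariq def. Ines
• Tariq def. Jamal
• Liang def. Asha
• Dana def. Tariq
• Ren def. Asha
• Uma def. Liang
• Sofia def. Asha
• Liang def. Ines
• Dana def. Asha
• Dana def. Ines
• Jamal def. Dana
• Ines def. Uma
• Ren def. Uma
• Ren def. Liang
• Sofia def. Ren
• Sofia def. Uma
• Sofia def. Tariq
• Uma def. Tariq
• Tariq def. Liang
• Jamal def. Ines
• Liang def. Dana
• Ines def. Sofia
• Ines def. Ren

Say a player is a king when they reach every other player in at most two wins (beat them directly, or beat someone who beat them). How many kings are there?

6

Uma cannot reach Sofia in two steps.
Ines cannot reach Jamal in two steps.
Ren cannot reach Sofia in two steps.
Jamal reaches everyone (king).
Asha reaches everyone (king).
Dana reaches everyone (king).
Tariq reaches everyone (king).
Liang reaches everyone (king).
Sofia reaches everyone (king).
Kings: Jamal, Asha, Dana, Tariq, Liang, Sofia — 6.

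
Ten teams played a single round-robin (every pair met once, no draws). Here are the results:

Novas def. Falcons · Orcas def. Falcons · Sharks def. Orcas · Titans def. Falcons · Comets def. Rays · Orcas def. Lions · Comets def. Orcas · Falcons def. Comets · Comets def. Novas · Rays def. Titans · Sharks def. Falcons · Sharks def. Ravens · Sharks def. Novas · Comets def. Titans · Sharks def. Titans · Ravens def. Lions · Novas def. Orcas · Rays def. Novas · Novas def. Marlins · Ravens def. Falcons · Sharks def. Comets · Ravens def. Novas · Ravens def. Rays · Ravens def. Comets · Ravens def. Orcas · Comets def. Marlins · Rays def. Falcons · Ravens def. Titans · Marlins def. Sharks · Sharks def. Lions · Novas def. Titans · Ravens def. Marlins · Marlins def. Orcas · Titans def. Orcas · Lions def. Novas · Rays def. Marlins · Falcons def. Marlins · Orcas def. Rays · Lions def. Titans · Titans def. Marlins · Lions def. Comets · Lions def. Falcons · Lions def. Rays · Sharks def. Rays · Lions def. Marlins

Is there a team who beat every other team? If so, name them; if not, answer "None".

Highest win total is Sharks with 8 (out of 9 possible).
Sharks lost to Marlins, so no team went undefeated.

None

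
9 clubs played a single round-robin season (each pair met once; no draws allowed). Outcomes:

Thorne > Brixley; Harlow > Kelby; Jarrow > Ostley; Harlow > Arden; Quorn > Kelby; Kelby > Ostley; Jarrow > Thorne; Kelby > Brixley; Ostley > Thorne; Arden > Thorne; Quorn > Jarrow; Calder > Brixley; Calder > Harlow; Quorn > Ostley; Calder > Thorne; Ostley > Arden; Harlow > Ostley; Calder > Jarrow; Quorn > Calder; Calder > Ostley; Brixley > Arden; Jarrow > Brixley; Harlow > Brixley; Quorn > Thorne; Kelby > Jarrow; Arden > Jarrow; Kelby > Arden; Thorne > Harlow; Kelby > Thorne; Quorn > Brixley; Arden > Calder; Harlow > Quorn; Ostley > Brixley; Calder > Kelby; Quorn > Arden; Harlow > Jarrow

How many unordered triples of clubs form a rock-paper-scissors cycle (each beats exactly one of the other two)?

Win totals: Calder 6, Ostley 3, Jarrow 3, Harlow 6, Arden 3, Brixley 1, Quorn 7, Thorne 2, Kelby 5.
A club with w wins dominates both others in C(w,2) triples; summing gives 15 + 3 + 3 + 15 + 3 + 0 + 21 + 1 + 10 = 71 transitive triples.
Total triples C(9,3) = 84, so cyclic triples = 84 − 71 = 13.

13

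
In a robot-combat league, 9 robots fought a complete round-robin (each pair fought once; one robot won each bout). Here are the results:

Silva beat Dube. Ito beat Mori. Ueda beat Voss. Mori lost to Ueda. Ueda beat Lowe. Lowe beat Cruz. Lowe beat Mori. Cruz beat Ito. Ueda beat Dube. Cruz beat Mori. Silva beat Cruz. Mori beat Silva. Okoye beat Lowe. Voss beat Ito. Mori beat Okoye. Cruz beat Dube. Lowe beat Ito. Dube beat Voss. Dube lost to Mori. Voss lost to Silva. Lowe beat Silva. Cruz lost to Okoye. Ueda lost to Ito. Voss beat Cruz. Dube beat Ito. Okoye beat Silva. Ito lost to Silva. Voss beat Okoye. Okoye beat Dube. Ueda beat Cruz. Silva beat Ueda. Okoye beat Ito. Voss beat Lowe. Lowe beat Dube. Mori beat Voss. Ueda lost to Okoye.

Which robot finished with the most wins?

Win totals: Ueda 5, Ito 2, Lowe 5, Okoye 6, Silva 5, Dube 2, Voss 4, Mori 4, Cruz 3.
Okoye leads with 6 wins (next highest: 5).

Okoye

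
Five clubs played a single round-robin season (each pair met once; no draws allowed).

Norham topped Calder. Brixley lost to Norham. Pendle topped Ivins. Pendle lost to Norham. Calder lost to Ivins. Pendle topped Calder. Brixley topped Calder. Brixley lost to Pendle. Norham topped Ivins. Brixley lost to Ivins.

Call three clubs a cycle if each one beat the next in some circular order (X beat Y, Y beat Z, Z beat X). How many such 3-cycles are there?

Win totals: Pendle 3, Norham 4, Calder 0, Brixley 1, Ivins 2.
A club with w wins dominates both others in C(w,2) triples; summing gives 3 + 6 + 0 + 0 + 1 = 10 transitive triples.
Total triples C(5,3) = 10, so cyclic triples = 10 − 10 = 0.

0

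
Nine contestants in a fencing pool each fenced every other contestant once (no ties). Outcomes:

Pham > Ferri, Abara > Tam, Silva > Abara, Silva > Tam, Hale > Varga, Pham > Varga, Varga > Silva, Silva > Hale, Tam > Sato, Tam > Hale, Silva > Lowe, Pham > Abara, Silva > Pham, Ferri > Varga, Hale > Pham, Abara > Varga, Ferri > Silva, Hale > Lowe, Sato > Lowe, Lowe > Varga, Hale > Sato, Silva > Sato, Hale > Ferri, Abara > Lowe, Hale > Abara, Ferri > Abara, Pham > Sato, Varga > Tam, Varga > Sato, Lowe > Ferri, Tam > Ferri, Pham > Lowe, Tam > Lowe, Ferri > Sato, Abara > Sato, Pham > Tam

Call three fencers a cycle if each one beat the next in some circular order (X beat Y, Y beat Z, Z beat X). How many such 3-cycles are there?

17

Win totals: Lowe 2, Silva 6, Sato 1, Tam 4, Abara 4, Hale 6, Ferri 4, Pham 6, Varga 3.
A fencer with w wins dominates both others in C(w,2) triples; summing gives 1 + 15 + 0 + 6 + 6 + 15 + 6 + 15 + 3 = 67 transitive triples.
Total triples C(9,3) = 84, so cyclic triples = 84 − 67 = 17.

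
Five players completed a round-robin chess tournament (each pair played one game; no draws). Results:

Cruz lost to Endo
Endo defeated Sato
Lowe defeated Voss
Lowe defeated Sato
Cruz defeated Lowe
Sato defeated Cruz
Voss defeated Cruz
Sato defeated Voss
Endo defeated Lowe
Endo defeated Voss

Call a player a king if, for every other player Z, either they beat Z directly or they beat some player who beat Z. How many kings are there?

1

Endo reaches everyone (king).
Voss cannot reach Endo, Sato in two steps.
Lowe cannot reach Endo in two steps.
Sato cannot reach Endo in two steps.
Cruz cannot reach Endo in two steps.
Kings: Endo — 1.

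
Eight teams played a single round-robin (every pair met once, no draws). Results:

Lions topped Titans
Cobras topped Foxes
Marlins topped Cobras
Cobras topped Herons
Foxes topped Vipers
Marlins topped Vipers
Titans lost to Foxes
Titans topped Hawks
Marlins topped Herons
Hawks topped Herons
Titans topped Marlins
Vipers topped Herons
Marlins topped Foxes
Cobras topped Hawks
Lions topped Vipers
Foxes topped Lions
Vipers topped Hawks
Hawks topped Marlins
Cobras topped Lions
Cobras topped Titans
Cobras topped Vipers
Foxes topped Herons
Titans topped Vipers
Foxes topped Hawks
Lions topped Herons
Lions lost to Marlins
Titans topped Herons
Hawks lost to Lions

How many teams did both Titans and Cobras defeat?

Titans beat: Vipers, Hawks, Herons, Marlins.
Cobras beat: Lions, Foxes, Vipers, Titans, Hawks, Herons.
Both beat: Vipers, Hawks, Herons — 3.

3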